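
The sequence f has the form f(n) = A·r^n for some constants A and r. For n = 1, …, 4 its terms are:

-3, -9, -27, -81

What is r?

Consecutive ratio: -9/(-3) = 3, and -27/(-9) = 3, so r = 3.
Then A·3^1 = -3 gives A = -1, and f(n) = -1·3^n.

3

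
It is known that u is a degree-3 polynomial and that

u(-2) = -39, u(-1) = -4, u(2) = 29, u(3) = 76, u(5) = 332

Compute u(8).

1391

Write u(n) = an³ + bn² + cn + d; the 5 given values yield a linear system in the 4 coefficients.
Solving, u(n) = 3n³ - 3n² + 5n + 7.
Then u(8) = 1391.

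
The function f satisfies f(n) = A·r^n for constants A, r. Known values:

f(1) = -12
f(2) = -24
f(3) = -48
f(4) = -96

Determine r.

Consecutive ratio: -24/(-12) = 2, and -48/(-24) = 2, so r = 2.
Then A·2^1 = -12 gives A = -6, and f(n) = -6·2^n.

2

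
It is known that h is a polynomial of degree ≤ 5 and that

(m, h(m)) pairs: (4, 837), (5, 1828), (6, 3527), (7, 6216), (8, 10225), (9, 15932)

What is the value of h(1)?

12

Write h(m) = am^5 + bm^4 + cm³ + dm² + em + p; the 6 given values yield a linear system in the 6 coefficients.
Solving, the leading coefficient vanishes, and h(m) = 2m^4 + 3m³ + 7m² + 7m - 7.
Then h(1) = 12.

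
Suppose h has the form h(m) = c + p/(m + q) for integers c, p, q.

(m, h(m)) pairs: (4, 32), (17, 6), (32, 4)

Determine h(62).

(h(m) − c)(m + q) = p for each data point; the three points give a linear system in c and q, then p follows.
Solving: c = 2, q = -2, p = 60, so h(m) = 2 + 60/(m − 2).
Then h(62) = 2 + 60/60 = 3.

3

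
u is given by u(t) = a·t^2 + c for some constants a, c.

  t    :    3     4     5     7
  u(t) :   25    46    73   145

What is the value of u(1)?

From u(3) = 25 and u(4) = 46: 9a + c = 25 and 16a + c = 46.
Subtracting: 7a = 21, so a = 3; then c = 25 − 3·9 = -2.
So u(t) = 3t² − 2, and u(1) = 1.

1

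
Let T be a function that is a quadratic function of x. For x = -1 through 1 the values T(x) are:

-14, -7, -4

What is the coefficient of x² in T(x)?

Write T(x) = ax² + bx + c; the 3 given values yield a linear system in the 3 coefficients.
Solving, T(x) = -2x² + 5x - 7.
The coefficient of x² is -2.

-2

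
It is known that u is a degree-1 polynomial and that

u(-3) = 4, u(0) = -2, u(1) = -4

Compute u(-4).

Write u(n) = an + b; the 3 given values yield a linear system in the 2 coefficients.
Solving, u(n) = -2n - 2.
Then u(-4) = 6.

6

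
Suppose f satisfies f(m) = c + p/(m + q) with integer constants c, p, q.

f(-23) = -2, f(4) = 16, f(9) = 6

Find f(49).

(f(m) − c)(m + q) = p for each data point; the three points give a linear system in c and q, then p follows.
Solving: c = 0, q = -1, p = 48, so f(m) = 48/(m − 1).
Then f(49) = 0 + 48/48 = 1.

1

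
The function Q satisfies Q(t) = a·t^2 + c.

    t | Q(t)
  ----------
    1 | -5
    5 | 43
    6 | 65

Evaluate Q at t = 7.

From Q(1) = -5 and Q(5) = 43: 1a + c = -5 and 25a + c = 43.
Subtracting: 24a = 48, so a = 2; then c = -5 − 2·1 = -7.
So Q(t) = 2t² − 7, and Q(7) = 91.

91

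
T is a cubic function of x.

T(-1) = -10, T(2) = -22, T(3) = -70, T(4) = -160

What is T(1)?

-4

Write T(x) = ax³ + bx² + cx + d; the 4 given values yield a linear system in the 4 coefficients.
Solving, T(x) = -2x³ - 3x² + 5x - 4.
Then T(1) = -4.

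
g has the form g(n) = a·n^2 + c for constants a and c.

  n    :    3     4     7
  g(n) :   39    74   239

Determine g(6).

From g(3) = 39 and g(4) = 74: 9a + c = 39 and 16a + c = 74.
Subtracting: 7a = 35, so a = 5; then c = 39 − 5·9 = -6.
So g(n) = 5n² − 6, and g(6) = 174.

174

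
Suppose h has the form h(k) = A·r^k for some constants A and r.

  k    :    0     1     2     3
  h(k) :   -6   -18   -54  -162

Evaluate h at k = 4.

-486

Consecutive ratio: -18/(-6) = 3, and -54/(-18) = 3, so r = 3.
Then A·3^0 = -6 gives A = -6, and h(k) = -6·3^k.
h(4) = -6·3^4 = -486.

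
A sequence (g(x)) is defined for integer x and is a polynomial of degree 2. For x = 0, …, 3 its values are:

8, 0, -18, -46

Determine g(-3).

-28

Write g(x) = ax² + bx + c; the 4 given values yield a linear system in the 3 coefficients.
Solving, g(x) = -5x² - 3x + 8.
Then g(-3) = -28.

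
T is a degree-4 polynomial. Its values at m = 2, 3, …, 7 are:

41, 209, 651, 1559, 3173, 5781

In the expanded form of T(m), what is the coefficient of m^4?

2

First differences: 168, 442, 908, 1614, 2608. Second differences: 274, 466, 706, 994. Third differences: 192, 240, 288. Fourth differences: 48, 48.
Level-4 differences are constant, so T has degree 4.
Fitting a degree-4 polynomial gives T(m) = 2m^4 + 4m³ - 9m² + 7m - 1.
The coefficient of m^4 is 2.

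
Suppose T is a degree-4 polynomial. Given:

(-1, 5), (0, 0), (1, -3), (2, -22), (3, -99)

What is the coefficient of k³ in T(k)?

-1

Write T(k) = ak^4 + bk³ + ck² + dk + e; the 5 given values yield a linear system in the 5 coefficients.
Solving, T(k) = -k^4 - k³ + 2k² - 3k.
The coefficient of k³ is -1.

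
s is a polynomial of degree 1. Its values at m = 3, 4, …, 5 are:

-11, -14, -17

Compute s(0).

First differences: -3, -3.
Level-1 differences are constant, so s has degree 1.
Fitting a degree-1 polynomial gives s(m) = -3m - 2.
Then s(0) = -2.

-2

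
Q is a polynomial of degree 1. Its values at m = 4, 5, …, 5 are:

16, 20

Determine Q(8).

Write Q(m) = am + b; the 2 given values yield a linear system in the 2 coefficients.
Solving, Q(m) = 4m.
Then Q(8) = 32.

32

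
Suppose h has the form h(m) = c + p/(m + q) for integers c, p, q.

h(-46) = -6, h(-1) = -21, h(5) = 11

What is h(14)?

-1

(h(m) − c)(m + q) = p for each data point; the three points give a linear system in c and q, then p follows.
Solving: c = -5, q = -2, p = 48, so h(m) = -5 + 48/(m − 2).
Then h(14) = -5 + 48/12 = -1.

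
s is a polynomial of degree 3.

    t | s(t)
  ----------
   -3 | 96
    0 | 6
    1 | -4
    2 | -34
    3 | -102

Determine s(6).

-714

Write s(t) = at³ + bt² + ct + d; the 5 given values yield a linear system in the 4 coefficients.
Solving, s(t) = -3t³ - t² - 6t + 6.
Then s(6) = -714.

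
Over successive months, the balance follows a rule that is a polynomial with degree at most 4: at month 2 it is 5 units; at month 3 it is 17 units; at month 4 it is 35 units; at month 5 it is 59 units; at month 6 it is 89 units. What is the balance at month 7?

Write the value at n as f(n).
First differences: 12, 18, 24, 30. Second differences: 6, 6, 6.
Level-2 differences are constant, so f has degree 2.
Extending the table by one column gives the next first difference 36, so f(7) = 89 + 36 = 125.

125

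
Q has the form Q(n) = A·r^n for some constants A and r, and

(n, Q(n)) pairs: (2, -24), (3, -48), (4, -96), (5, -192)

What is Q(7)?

-768

Consecutive ratio: -48/(-24) = 2, and -96/(-48) = 2, so r = 2.
Then A·2^2 = -24 gives A = -6, and Q(n) = -6·2^n.
Q(7) = -6·2^7 = -768.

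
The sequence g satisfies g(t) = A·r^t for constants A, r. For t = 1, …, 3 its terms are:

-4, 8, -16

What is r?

Consecutive ratio: 8/(-4) = -2, and -16/8 = -2, so r = -2.
Then A·(-2)^1 = -4 gives A = 2, and g(t) = 2·(-2)^t.

-2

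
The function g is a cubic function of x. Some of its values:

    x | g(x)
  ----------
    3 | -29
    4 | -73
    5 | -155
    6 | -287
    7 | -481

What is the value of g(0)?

First differences: -44, -82, -132, -194. Second differences: -38, -50, -62. Third differences: -12, -12.
Level-3 differences are constant, so g has degree 3.
Fitting a degree-3 polynomial gives g(x) = -2x³ + 5x² - 5x - 5.
Then g(0) = -5.

-5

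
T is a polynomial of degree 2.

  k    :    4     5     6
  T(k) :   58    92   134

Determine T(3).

32

Write T(k) = ak² + bk + c; the 3 given values yield a linear system in the 3 coefficients.
Solving, T(k) = 4k² - 2k + 2.
Then T(3) = 32.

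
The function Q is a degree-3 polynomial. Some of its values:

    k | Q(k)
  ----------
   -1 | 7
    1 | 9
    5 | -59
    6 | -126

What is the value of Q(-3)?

45

Write Q(k) = ak³ + bk² + ck + d; the 4 given values yield a linear system in the 4 coefficients.
Solving, Q(k) = -k³ + 2k² + 2k + 6.
Then Q(-3) = 45.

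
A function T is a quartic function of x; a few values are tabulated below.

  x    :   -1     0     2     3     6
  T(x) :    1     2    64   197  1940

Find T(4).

Write T(x) = ax^4 + bx³ + cx² + dx + e; the 5 given values yield a linear system in the 5 coefficients.
Solving, T(x) = x^4 + 2x³ + 5x² + 5x + 2.
Then T(4) = 486.

486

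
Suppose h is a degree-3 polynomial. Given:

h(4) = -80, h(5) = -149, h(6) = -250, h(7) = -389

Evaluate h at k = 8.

Write h(k) = ak³ + bk² + ck + d; the 4 given values yield a linear system in the 4 coefficients.
Solving, h(k) = -k³ - k² + k - 4.
Then h(8) = -572.

-572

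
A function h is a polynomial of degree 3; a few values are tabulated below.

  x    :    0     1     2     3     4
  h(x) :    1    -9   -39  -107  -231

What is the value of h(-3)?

Write h(x) = ax³ + bx² + cx + d; the 5 given values yield a linear system in the 4 coefficients.
Solving, h(x) = -3x³ - x² - 6x + 1.
Then h(-3) = 91.

91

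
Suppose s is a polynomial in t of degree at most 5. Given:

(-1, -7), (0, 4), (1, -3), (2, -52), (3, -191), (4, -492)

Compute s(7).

First differences: 11, -7, -49, -139, -301. Second differences: -18, -42, -90, -162. Third differences: -24, -48, -72. Fourth differences: -24, -24.
Level-4 differences are constant, so s has degree 4.
Fitting a degree-4 polynomial gives s(t) = -t^4 - 2t³ - 8t² + 4t + 4.
Then s(7) = -3447.

-3447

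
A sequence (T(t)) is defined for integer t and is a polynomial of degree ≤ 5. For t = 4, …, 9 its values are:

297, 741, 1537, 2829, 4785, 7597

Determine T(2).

First differences: 444, 796, 1292, 1956, 2812. Second differences: 352, 496, 664, 856. Third differences: 144, 168, 192. Fourth differences: 24, 24.
Level-4 differences are constant, so T has degree 4.
Fitting a degree-4 polynomial gives T(t) = t^4 + 2t³ - 5t² - 2t + 1.
Then T(2) = 9.

9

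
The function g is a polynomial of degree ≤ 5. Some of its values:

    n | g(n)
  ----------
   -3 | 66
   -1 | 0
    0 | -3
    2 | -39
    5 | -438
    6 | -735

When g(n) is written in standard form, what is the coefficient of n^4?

Write g(n) = an^5 + bn^4 + cn³ + dn² + en + p; the 6 given values yield a linear system in the 6 coefficients.
Solving, the top 2 coefficients vanish, and g(n) = -3n³ - 2n² - 2n - 3.
The coefficient of n^4 is 0.

0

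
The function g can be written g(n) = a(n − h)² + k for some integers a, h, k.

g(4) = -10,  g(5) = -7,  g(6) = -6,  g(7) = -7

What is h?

6

First differences 3, 1, -1; second difference -2 = 2a, so a = -1.
Expanding, the n-coefficient is −2ah = 2h; matching it to the data gives h = 6, and then k = -6.
So g(n) = -1(n − 6)² − 6.
Hence h = 6.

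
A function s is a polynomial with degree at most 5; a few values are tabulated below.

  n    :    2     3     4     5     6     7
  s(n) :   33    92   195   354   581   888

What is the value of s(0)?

Write s(n) = an^5 + bn^4 + cn³ + dn² + en + p; the 6 given values yield a linear system in the 6 coefficients.
Solving, the top 2 coefficients vanish, and s(n) = 2n³ + 4n² + n - 1.
Then s(0) = -1.

-1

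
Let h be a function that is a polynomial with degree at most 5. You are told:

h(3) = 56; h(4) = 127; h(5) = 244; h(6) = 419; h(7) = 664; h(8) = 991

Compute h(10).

1939

Write h(t) = at^5 + bt^4 + ct³ + dt² + et + p; the 6 given values yield a linear system in the 6 coefficients.
Solving, the top 2 coefficients vanish, and h(t) = 2t³ - t² + 4t - 1.
Then h(10) = 1939.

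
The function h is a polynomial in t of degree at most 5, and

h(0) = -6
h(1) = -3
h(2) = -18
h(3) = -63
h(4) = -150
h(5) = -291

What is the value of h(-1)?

-15

Write h(t) = at^5 + bt^4 + ct³ + dt² + et + p; the 6 given values yield a linear system in the 6 coefficients.
Solving, the top 2 coefficients vanish, and h(t) = -2t³ - 3t² + 8t - 6.
Then h(-1) = -15.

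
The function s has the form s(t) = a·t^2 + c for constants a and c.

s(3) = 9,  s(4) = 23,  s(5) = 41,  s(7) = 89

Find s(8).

From s(3) = 9 and s(4) = 23: 9a + c = 9 and 16a + c = 23.
Subtracting: 7a = 14, so a = 2; then c = 9 − 2·9 = -9.
So s(t) = 2t² − 9, and s(8) = 119.

119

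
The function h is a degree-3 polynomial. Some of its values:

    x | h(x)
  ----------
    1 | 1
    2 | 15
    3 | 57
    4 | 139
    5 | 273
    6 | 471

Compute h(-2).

First differences: 14, 42, 82, 134, 198. Second differences: 28, 40, 52, 64. Third differences: 12, 12, 12.
Level-3 differences are constant, so h has degree 3.
Fitting a degree-3 polynomial gives h(x) = 2x³ + 2x² - 6x + 3.
Then h(-2) = 7.

7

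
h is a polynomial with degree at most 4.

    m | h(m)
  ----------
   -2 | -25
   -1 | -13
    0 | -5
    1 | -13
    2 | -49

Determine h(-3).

-29

Write h(m) = am^4 + bm³ + cm² + dm + e; the 5 given values yield a linear system in the 5 coefficients.
Solving, the leading coefficient vanishes, and h(m) = -2m³ - 8m² + 2m - 5.
Then h(-3) = -29.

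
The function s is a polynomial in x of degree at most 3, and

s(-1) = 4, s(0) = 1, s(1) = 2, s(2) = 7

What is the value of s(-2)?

11

First differences: -3, 1, 5. Second differences: 4, 4.
Level-2 differences are constant, so s has degree 2.
Fitting a degree-2 polynomial gives s(x) = 2x² - x + 1.
Then s(-2) = 11.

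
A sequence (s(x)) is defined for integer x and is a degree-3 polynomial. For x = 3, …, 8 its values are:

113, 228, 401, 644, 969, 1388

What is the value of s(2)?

44

First differences: 115, 173, 243, 325, 419. Second differences: 58, 70, 82, 94. Third differences: 12, 12, 12.
Level-3 differences are constant, so s has degree 3.
Fitting a degree-3 polynomial gives s(x) = 2x³ + 5x² + 6x - 4.
Then s(2) = 44.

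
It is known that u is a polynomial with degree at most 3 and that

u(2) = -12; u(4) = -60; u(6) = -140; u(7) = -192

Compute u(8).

Write u(t) = at³ + bt² + ct + d; the 4 given values yield a linear system in the 4 coefficients.
Solving, the leading coefficient vanishes, and u(t) = -4t² + 4.
Then u(8) = -252.

-252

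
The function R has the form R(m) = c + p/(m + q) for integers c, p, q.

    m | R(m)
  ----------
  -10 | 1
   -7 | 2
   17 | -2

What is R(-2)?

17

(R(m) − c)(m + q) = p for each data point; the three points give a linear system in c and q, then p follows.
Solving: c = -1, q = 1, p = -18, so R(m) = -1 − 18/(m + 1).
Then R(-2) = -1 − 18/(-1) = 17.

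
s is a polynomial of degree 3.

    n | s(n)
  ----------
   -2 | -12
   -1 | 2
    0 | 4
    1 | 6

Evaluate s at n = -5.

-246

Write s(n) = an³ + bn² + cn + d; the 4 given values yield a linear system in the 4 coefficients.
Solving, s(n) = 2n³ + 4.
Then s(-5) = -246.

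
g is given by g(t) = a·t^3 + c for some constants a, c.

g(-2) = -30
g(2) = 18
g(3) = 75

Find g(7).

1023

From g(-2) = -30 and g(2) = 18: -8a + c = -30 and 8a + c = 18.
Subtracting: 16a = 48, so a = 3; then c = -30 − 3·(-8) = -6.
So g(t) = 3t³ − 6, and g(7) = 1023.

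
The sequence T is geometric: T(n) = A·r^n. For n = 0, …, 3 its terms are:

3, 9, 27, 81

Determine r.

Consecutive ratio: 9/3 = 3, and 27/9 = 3, so r = 3.
Then A·3^0 = 3 gives A = 3, and T(n) = 3·3^n.

3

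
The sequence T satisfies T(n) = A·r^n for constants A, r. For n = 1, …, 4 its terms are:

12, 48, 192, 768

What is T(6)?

Consecutive ratio: 48/12 = 4, and 192/48 = 4, so r = 4.
Then A·4^1 = 12 gives A = 3, and T(n) = 3·4^n.
T(6) = 3·4^6 = 12288.

12288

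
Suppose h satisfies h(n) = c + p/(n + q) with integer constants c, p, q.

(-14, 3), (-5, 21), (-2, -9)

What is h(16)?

0

(h(n) − c)(n + q) = p for each data point; the three points give a linear system in c and q, then p follows.
Solving: c = 1, q = 4, p = -20, so h(n) = 1 − 20/(n + 4).
Then h(16) = 1 − 20/20 = 0.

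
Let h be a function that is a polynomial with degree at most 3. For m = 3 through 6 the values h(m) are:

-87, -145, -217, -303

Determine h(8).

First differences: -58, -72, -86. Second differences: -14, -14.
Level-2 differences are constant, so h has degree 2.
Fitting a degree-2 polynomial gives h(m) = -7m² - 9m + 3.
Then h(8) = -517.

-517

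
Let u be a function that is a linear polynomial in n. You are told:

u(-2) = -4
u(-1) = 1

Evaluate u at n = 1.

11

Write u(n) = an + b; the 2 given values yield a linear system in the 2 coefficients.
Solving, u(n) = 5n + 6.
Then u(1) = 11.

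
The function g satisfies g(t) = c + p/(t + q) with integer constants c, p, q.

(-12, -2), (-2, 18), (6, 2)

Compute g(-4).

(g(t) − c)(t + q) = p for each data point; the three points give a linear system in c and q, then p follows.
Solving: c = 0, q = 3, p = 18, so g(t) = 18/(t + 3).
Then g(-4) = 0 + 18/(-1) = -18.

-18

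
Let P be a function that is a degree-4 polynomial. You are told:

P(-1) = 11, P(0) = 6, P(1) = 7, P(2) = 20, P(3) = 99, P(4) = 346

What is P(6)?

1992

First differences: -5, 1, 13, 79, 247. Second differences: 6, 12, 66, 168. Third differences: 6, 54, 102. Fourth differences: 48, 48.
Level-4 differences are constant, so P has degree 4.
Fitting a degree-4 polynomial gives P(n) = 2n^4 - 3n³ + n² + n + 6.
Then P(6) = 1992.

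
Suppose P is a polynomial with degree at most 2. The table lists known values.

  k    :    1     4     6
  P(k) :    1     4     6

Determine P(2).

Write P(k) = ak² + bk + c; the 3 given values yield a linear system in the 3 coefficients.
Solving, the leading coefficient vanishes, and P(k) = k.
Then P(2) = 2.

2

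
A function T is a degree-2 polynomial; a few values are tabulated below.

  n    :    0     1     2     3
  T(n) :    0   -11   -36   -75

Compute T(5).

First differences: -11, -25, -39. Second differences: -14, -14.
Level-2 differences are constant, so T has degree 2.
Fitting a degree-2 polynomial gives T(n) = -7n² - 4n.
Then T(5) = -195.

-195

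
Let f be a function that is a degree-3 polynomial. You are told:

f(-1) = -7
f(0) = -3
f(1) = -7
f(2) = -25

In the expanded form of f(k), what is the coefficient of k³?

Write f(k) = ak³ + bk² + ck + d; the 4 given values yield a linear system in the 4 coefficients.
Solving, f(k) = -k³ - 4k² + k - 3.
The coefficient of k³ is -1.

-1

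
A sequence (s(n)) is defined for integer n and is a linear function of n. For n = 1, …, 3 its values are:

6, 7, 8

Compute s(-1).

4

Write s(n) = an + b; the 3 given values yield a linear system in the 2 coefficients.
Solving, s(n) = n + 5.
Then s(-1) = 4.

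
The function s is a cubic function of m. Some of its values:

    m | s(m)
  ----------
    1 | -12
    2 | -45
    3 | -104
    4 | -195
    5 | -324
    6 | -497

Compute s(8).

-999

First differences: -33, -59, -91, -129, -173. Second differences: -26, -32, -38, -44. Third differences: -6, -6, -6.
Level-3 differences are constant, so s has degree 3.
Fitting a degree-3 polynomial gives s(m) = -m³ - 7m² - 5m + 1.
Then s(8) = -999.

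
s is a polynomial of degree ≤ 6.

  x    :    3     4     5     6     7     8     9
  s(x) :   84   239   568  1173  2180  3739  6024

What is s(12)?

First differences: 155, 329, 605, 1007, 1559, 2285. Second differences: 174, 276, 402, 552, 726. Third differences: 102, 126, 150, 174. Fourth differences: 24, 24, 24.
Level-4 differences are constant, so s has degree 4.
Fitting a degree-4 polynomial gives s(x) = x^4 - x³ + 2x² + 3x + 3.
Then s(12) = 19335.

19335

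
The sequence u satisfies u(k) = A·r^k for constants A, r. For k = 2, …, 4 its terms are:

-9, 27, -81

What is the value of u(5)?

Consecutive ratio: 27/(-9) = -3, and -81/27 = -3, so r = -3.
Then A·(-3)^2 = -9 gives A = -1, and u(k) = -1·(-3)^k.
u(5) = -1·(-3)^5 = 243.

243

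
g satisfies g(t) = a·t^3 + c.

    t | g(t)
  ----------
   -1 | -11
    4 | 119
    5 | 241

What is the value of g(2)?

From g(-1) = -11 and g(4) = 119: -1a + c = -11 and 64a + c = 119.
Subtracting: 65a = 130, so a = 2; then c = -11 − 2·(-1) = -9.
So g(t) = 2t³ − 9, and g(2) = 7.

7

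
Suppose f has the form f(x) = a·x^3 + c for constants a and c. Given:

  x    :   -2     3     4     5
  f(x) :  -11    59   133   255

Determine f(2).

21

From f(-2) = -11 and f(3) = 59: -8a + c = -11 and 27a + c = 59.
Subtracting: 35a = 70, so a = 2; then c = -11 − 2·(-8) = 5.
So f(x) = 2x³ + 5, and f(2) = 21.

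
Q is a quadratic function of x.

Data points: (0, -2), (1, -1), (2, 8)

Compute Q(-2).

Write Q(x) = ax² + bx + c; the 3 given values yield a linear system in the 3 coefficients.
Solving, Q(x) = 4x² - 3x - 2.
Then Q(-2) = 20.

20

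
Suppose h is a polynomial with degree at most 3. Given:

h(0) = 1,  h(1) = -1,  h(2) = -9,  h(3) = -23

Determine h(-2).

-13

First differences: -2, -8, -14. Second differences: -6, -6.
Level-2 differences are constant, so h has degree 2.
Fitting a degree-2 polynomial gives h(x) = -3x² + x + 1.
Then h(-2) = -13.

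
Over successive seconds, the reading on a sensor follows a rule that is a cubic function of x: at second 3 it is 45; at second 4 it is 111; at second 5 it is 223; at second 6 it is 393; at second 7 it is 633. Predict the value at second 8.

955

Write the value at x as P(x).
First differences: 66, 112, 170, 240. Second differences: 46, 58, 70. Third differences: 12, 12.
Level-3 differences are constant, so P has degree 3.
Fitting a degree-3 polynomial gives P(x) = 2x³ - x² - x + 3.
Then P(8) = 955.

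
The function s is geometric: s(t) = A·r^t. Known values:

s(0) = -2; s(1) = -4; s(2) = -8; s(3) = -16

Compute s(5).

-64

Consecutive ratio: -4/(-2) = 2, and -8/(-4) = 2, so r = 2.
Then A·2^0 = -2 gives A = -2, and s(t) = -2·2^t.
s(5) = -2·2^5 = -64.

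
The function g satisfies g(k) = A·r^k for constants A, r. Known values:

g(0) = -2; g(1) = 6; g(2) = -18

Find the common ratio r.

-3

Consecutive ratio: 6/(-2) = -3, and -18/6 = -3, so r = -3.
Then A·(-3)^0 = -2 gives A = -2, and g(k) = -2·(-3)^k.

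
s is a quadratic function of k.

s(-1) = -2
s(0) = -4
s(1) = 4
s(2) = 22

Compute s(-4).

64

First differences: -2, 8, 18. Second differences: 10, 10.
Level-2 differences are constant, so s has degree 2.
Fitting a degree-2 polynomial gives s(k) = 5k² + 3k - 4.
Then s(-4) = 64.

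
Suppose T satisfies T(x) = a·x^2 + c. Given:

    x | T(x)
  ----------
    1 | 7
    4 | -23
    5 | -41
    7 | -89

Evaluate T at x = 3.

From T(1) = 7 and T(4) = -23: 1a + c = 7 and 16a + c = -23.
Subtracting: 15a = -30, so a = -2; then c = 7 − (-2)·1 = 9.
So T(x) = -2x² + 9, and T(3) = -9.

-9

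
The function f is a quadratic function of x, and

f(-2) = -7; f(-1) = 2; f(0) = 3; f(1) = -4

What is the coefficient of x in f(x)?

-3

Write f(x) = ax² + bx + c; the 4 given values yield a linear system in the 3 coefficients.
Solving, f(x) = -4x² - 3x + 3.
The coefficient of x is -3.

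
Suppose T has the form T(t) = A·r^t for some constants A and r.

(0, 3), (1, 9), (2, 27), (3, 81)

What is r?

Consecutive ratio: 9/3 = 3, and 27/9 = 3, so r = 3.
Then A·3^0 = 3 gives A = 3, and T(t) = 3·3^t.

3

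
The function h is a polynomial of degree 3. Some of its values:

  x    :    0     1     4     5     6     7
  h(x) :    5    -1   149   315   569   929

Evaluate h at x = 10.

Write h(x) = ax³ + bx² + cx + d; the 6 given values yield a linear system in the 4 coefficients.
Solving, h(x) = 3x³ - x² - 8x + 5.
Then h(10) = 2825.

2825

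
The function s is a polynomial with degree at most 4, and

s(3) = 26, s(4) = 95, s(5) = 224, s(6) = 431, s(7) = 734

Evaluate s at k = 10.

First differences: 69, 129, 207, 303. Second differences: 60, 78, 96. Third differences: 18, 18.
Level-3 differences are constant, so s has degree 3.
Fitting a degree-3 polynomial gives s(k) = 3k³ - 6k² - 1.
Then s(10) = 2399.

2399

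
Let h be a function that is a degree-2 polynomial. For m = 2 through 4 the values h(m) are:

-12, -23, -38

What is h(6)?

Write h(m) = am² + bm + c; the 3 given values yield a linear system in the 3 coefficients.
Solving, h(m) = -2m² - m - 2.
Then h(6) = -80.

-80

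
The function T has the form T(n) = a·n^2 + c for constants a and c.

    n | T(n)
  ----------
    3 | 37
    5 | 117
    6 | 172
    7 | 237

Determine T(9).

From T(3) = 37 and T(5) = 117: 9a + c = 37 and 25a + c = 117.
Subtracting: 16a = 80, so a = 5; then c = 37 − 5·9 = -8.
So T(n) = 5n² − 8, and T(9) = 397.

397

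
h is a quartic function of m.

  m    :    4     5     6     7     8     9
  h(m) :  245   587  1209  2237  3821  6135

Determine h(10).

9377

First differences: 342, 622, 1028, 1584, 2314. Second differences: 280, 406, 556, 730. Third differences: 126, 150, 174. Fourth differences: 24, 24.
Level-4 differences are constant, so h has degree 4.
Fitting a degree-4 polynomial gives h(m) = m^4 - m³ + 4m² - 2m - 3.
Then h(10) = 9377.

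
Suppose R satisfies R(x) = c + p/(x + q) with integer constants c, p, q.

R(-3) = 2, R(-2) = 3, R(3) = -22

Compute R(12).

(R(x) − c)(x + q) = p for each data point; the three points give a linear system in c and q, then p follows.
Solving: c = -2, q = -2, p = -20, so R(x) = -2 − 20/(x − 2).
Then R(12) = -2 − 20/10 = -4.

-4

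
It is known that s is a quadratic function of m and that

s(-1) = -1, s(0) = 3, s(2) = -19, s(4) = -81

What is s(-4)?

-73

Write s(m) = am² + bm + c; the 4 given values yield a linear system in the 3 coefficients.
Solving, s(m) = -5m² - m + 3.
Then s(-4) = -73.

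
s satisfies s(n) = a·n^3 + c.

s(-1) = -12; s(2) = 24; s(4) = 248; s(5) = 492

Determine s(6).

From s(-1) = -12 and s(2) = 24: -1a + c = -12 and 8a + c = 24.
Subtracting: 9a = 36, so a = 4; then c = -12 − 4·(-1) = -8.
So s(n) = 4n³ − 8, and s(6) = 856.

856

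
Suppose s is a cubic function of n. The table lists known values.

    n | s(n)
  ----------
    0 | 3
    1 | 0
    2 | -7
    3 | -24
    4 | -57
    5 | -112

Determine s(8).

-469

Write s(n) = an³ + bn² + cn + d; the 6 given values yield a linear system in the 4 coefficients.
Solving, s(n) = -n³ + n² - 3n + 3.
Then s(8) = -469.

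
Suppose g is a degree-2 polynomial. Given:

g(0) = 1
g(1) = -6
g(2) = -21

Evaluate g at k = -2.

Write g(k) = ak² + bk + c; the 3 given values yield a linear system in the 3 coefficients.
Solving, g(k) = -4k² - 3k + 1.
Then g(-2) = -9.

-9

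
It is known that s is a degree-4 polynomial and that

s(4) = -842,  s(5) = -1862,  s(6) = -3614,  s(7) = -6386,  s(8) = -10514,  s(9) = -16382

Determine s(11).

-35114

First differences: -1020, -1752, -2772, -4128, -5868. Second differences: -732, -1020, -1356, -1740. Third differences: -288, -336, -384. Fourth differences: -48, -48.
Level-4 differences are constant, so s has degree 4.
Fitting a degree-4 polynomial gives s(x) = -2x^4 - 4x³ - 4x² - 2x - 2.
Then s(11) = -35114.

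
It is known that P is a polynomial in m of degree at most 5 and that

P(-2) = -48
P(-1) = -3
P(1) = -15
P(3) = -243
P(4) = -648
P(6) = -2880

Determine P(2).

-72

Write P(m) = am^5 + bm^4 + cm³ + dm² + em + p; the 6 given values yield a linear system in the 6 coefficients.
Solving, the leading coefficient vanishes, and P(m) = -2m^4 - 7m² - 6m.
Then P(2) = -72.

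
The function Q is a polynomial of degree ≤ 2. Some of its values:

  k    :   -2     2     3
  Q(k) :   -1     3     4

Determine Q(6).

Write Q(k) = ak² + bk + c; the 3 given values yield a linear system in the 3 coefficients.
Solving, the leading coefficient vanishes, and Q(k) = k + 1.
Then Q(6) = 7.

7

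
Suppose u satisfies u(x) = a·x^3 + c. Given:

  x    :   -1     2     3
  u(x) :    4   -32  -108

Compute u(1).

-4

From u(-1) = 4 and u(2) = -32: -1a + c = 4 and 8a + c = -32.
Subtracting: 9a = -36, so a = -4; then c = 4 − (-4)·(-1) = 0.
So u(x) = -4x³ + 0, and u(1) = -4.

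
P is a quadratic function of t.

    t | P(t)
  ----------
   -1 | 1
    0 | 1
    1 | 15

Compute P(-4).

85

Write P(t) = at² + bt + c; the 3 given values yield a linear system in the 3 coefficients.
Solving, P(t) = 7t² + 7t + 1.
Then P(-4) = 85.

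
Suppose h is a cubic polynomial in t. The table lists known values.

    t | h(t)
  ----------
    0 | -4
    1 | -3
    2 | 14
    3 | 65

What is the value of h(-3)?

Write h(t) = at³ + bt² + ct + d; the 4 given values yield a linear system in the 4 coefficients.
Solving, h(t) = 3t³ - t² - t - 4.
Then h(-3) = -91.

-91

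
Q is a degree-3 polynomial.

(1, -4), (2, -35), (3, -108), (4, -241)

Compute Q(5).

Write Q(n) = an³ + bn² + cn + d; the 4 given values yield a linear system in the 4 coefficients.
Solving, Q(n) = -3n³ - 3n² - n + 3.
Then Q(5) = -452.

-452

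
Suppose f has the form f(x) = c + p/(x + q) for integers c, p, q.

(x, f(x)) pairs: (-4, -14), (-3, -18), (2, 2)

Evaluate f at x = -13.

(f(x) − c)(x + q) = p for each data point; the three points give a linear system in c and q, then p follows.
Solving: c = -6, q = 1, p = 24, so f(x) = -6 + 24/(x + 1).
Then f(-13) = -6 + 24/(-12) = -8.

-8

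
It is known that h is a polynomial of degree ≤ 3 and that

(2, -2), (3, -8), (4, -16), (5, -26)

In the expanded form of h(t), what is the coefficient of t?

-1

Write h(t) = at³ + bt² + ct + d; the 4 given values yield a linear system in the 4 coefficients.
Solving, the leading coefficient vanishes, and h(t) = -t² - t + 4.
The coefficient of t is -1.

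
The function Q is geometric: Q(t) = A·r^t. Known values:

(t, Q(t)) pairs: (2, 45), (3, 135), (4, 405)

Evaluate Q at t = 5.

Consecutive ratio: 135/45 = 3, and 405/135 = 3, so r = 3.
Then A·3^2 = 45 gives A = 5, and Q(t) = 5·3^t.
Q(5) = 5·3^5 = 1215.

1215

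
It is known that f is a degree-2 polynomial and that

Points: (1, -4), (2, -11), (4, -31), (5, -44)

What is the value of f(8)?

-95

Write f(x) = ax² + bx + c; the 4 given values yield a linear system in the 3 coefficients.
Solving, f(x) = -x² - 4x + 1.
Then f(8) = -95.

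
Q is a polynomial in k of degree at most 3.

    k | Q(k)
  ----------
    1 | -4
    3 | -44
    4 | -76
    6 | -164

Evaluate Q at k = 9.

-356

Write Q(k) = ak³ + bk² + ck + d; the 4 given values yield a linear system in the 4 coefficients.
Solving, the leading coefficient vanishes, and Q(k) = -4k² - 4k + 4.
Then Q(9) = -356.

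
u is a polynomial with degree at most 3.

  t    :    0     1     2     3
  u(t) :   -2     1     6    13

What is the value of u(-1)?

-3

First differences: 3, 5, 7. Second differences: 2, 2.
Level-2 differences are constant, so u has degree 2.
Fitting a degree-2 polynomial gives u(t) = t² + 2t - 2.
Then u(-1) = -3.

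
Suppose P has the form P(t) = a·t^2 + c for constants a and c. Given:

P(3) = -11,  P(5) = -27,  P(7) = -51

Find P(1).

From P(3) = -11 and P(5) = -27: 9a + c = -11 and 25a + c = -27.
Subtracting: 16a = -16, so a = -1; then c = -11 − (-1)·9 = -2.
So P(t) = -1t² − 2, and P(1) = -3.

-3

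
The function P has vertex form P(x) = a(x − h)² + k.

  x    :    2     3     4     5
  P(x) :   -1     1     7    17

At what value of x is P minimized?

2

First differences 2, 6, 10; second difference 4 = 2a, so a = 2.
Expanding, the x-coefficient is −2ah = -4h; matching it to the data gives h = 2, and then k = -1.
So P(x) = 2(x − 2)² − 1.
Hence h = 2.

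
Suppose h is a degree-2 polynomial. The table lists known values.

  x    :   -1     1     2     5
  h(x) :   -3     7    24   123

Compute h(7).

Write h(x) = ax² + bx + c; the 4 given values yield a linear system in the 3 coefficients.
Solving, h(x) = 4x² + 5x - 2.
Then h(7) = 229.

229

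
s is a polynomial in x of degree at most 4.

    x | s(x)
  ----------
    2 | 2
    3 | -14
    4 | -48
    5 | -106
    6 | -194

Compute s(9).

First differences: -16, -34, -58, -88. Second differences: -18, -24, -30. Third differences: -6, -6.
Level-3 differences are constant, so s has degree 3.
Fitting a degree-3 polynomial gives s(x) = -x³ + 3x + 4.
Then s(9) = -698.

-698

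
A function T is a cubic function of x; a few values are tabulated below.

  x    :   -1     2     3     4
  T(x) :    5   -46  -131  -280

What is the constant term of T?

4

Write T(x) = ax³ + bx² + cx + d; the 4 given values yield a linear system in the 4 coefficients.
Solving, T(x) = -3x³ - 5x² - 3x + 4.
The constant term is T(0) = 4.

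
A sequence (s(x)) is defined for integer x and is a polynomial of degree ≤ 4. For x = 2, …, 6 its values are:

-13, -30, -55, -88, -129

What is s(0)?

First differences: -17, -25, -33, -41. Second differences: -8, -8, -8.
Level-2 differences are constant, so s has degree 2.
Fitting a degree-2 polynomial gives s(x) = -4x² + 3x - 3.
The constant term is s(0) = -3.

-3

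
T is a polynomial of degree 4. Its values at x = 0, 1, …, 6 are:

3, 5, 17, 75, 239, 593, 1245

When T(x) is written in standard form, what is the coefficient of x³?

First differences: 2, 12, 58, 164, 354, 652. Second differences: 10, 46, 106, 190, 298. Third differences: 36, 60, 84, 108. Fourth differences: 24, 24, 24.
Level-4 differences are constant, so T has degree 4.
Fitting a degree-4 polynomial gives T(x) = x^4 - 2x² + 3x + 3.
The coefficient of x³ is 0.

0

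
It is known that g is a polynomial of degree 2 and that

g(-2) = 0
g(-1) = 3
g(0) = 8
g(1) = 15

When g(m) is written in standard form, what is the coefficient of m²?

Write g(m) = am² + bm + c; the 4 given values yield a linear system in the 3 coefficients.
Solving, g(m) = m² + 6m + 8.
The coefficient of m² is 1.

1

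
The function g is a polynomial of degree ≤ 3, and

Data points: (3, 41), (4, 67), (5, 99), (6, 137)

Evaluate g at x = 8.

First differences: 26, 32, 38. Second differences: 6, 6.
Level-2 differences are constant, so g has degree 2.
Fitting a degree-2 polynomial gives g(x) = 3x² + 5x - 1.
Then g(8) = 231.

231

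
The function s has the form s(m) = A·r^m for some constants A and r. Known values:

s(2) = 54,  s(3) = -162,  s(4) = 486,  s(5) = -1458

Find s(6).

4374

Consecutive ratio: -162/54 = -3, and 486/(-162) = -3, so r = -3.
Then A·(-3)^2 = 54 gives A = 6, and s(m) = 6·(-3)^m.
s(6) = 6·(-3)^6 = 4374.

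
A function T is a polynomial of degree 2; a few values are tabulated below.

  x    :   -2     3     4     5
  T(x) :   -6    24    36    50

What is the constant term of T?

Write T(x) = ax² + bx + c; the 4 given values yield a linear system in the 3 coefficients.
Solving, T(x) = x² + 5x.
The constant term is T(0) = 0.

0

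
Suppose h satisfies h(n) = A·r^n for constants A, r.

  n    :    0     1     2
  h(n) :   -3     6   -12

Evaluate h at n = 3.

Consecutive ratio: 6/(-3) = -2, and -12/6 = -2, so r = -2.
Then A·(-2)^0 = -3 gives A = -3, and h(n) = -3·(-2)^n.
h(3) = -3·(-2)^3 = 24.

24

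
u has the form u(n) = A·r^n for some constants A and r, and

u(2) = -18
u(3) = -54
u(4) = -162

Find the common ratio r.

3

Consecutive ratio: -54/(-18) = 3, and -162/(-54) = 3, so r = 3.
Then A·3^2 = -18 gives A = -2, and u(n) = -2·3^n.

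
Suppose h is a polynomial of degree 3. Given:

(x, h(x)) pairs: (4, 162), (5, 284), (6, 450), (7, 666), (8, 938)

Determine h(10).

Write h(x) = ax³ + bx² + cx + d; the 5 given values yield a linear system in the 4 coefficients.
Solving, h(x) = x³ + 7x² - 2x - 6.
Then h(10) = 1674.

1674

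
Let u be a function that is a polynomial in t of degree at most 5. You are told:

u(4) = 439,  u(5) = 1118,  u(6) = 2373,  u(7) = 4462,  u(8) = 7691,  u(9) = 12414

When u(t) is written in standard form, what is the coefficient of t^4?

2

First differences: 679, 1255, 2089, 3229, 4723. Second differences: 576, 834, 1140, 1494. Third differences: 258, 306, 354. Fourth differences: 48, 48.
Level-4 differences are constant, so u has degree 4.
Fitting a degree-4 polynomial gives u(t) = 2t^4 - t³ + t² - 7t + 3.
The coefficient of t^4 is 2.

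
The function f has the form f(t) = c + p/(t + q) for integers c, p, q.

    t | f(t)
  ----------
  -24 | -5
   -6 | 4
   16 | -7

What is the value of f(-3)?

-26

(f(t) − c)(t + q) = p for each data point; the three points give a linear system in c and q, then p follows.
Solving: c = -6, q = 4, p = -20, so f(t) = -6 − 20/(t + 4).
Then f(-3) = -6 − 20/1 = -26.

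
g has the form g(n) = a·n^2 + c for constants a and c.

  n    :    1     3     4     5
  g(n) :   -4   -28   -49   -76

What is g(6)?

From g(1) = -4 and g(3) = -28: 1a + c = -4 and 9a + c = -28.
Subtracting: 8a = -24, so a = -3; then c = -4 − (-3)·1 = -1.
So g(n) = -3n² − 1, and g(6) = -109.

-109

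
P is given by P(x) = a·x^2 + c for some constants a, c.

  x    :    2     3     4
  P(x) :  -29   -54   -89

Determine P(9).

From P(2) = -29 and P(3) = -54: 4a + c = -29 and 9a + c = -54.
Subtracting: 5a = -25, so a = -5; then c = -29 − (-5)·4 = -9.
So P(x) = -5x² − 9, and P(9) = -414.

-414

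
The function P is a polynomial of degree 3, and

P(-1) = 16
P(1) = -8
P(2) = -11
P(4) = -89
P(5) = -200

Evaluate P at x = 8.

-1037

Write P(x) = ax³ + bx² + cx + d; the 5 given values yield a linear system in the 4 coefficients.
Solving, P(x) = -3x³ + 9x² - 9x - 5.
Then P(8) = -1037.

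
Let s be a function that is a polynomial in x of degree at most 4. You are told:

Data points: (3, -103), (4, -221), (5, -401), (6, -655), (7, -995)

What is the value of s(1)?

-5

First differences: -118, -180, -254, -340. Second differences: -62, -74, -86. Third differences: -12, -12.
Level-3 differences are constant, so s has degree 3.
Fitting a degree-3 polynomial gives s(x) = -2x³ - 7x² + 5x - 1.
Then s(1) = -5.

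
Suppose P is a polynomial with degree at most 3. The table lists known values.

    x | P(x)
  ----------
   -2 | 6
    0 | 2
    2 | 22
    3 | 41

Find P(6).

134

Write P(x) = ax³ + bx² + cx + d; the 4 given values yield a linear system in the 4 coefficients.
Solving, the leading coefficient vanishes, and P(x) = 3x² + 4x + 2.
Then P(6) = 134.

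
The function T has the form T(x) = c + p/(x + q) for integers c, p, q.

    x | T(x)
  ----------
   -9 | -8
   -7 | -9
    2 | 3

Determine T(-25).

(T(x) − c)(x + q) = p for each data point; the three points give a linear system in c and q, then p follows.
Solving: c = -5, q = 1, p = 24, so T(x) = -5 + 24/(x + 1).
Then T(-25) = -5 + 24/(-24) = -6.

-6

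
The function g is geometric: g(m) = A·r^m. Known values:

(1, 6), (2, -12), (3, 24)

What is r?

Consecutive ratio: -12/6 = -2, and 24/(-12) = -2, so r = -2.
Then A·(-2)^1 = 6 gives A = -3, and g(m) = -3·(-2)^m.

-2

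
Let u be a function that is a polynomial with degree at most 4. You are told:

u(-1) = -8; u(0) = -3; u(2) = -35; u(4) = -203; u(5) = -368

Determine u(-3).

Write u(x) = ax^4 + bx³ + cx² + dx + e; the 5 given values yield a linear system in the 5 coefficients.
Solving, the leading coefficient vanishes, and u(x) = -2x³ - 5x² + 2x - 3.
Then u(-3) = 0.

0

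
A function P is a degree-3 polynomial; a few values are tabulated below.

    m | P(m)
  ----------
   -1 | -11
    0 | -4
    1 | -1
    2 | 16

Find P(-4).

Write P(m) = am³ + bm² + cm + d; the 4 given values yield a linear system in the 4 coefficients.
Solving, P(m) = 3m³ - 2m² + 2m - 4.
Then P(-4) = -236.

-236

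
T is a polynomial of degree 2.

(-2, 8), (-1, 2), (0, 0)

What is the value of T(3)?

18

Write T(t) = at² + bt + c; the 3 given values yield a linear system in the 3 coefficients.
Solving, T(t) = 2t².
Then T(3) = 18.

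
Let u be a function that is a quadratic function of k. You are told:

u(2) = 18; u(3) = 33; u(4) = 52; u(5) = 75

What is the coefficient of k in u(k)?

First differences: 15, 19, 23. Second differences: 4, 4.
Level-2 differences are constant, so u has degree 2.
Fitting a degree-2 polynomial gives u(k) = 2k² + 5k.
The coefficient of k is 5.

5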